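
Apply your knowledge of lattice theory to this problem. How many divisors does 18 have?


Divisors of 18: [1, 2, 3, 6, 9, 18]
Count: 6


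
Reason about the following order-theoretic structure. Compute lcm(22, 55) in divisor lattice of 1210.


In a divisor lattice, join = lcm (least common multiple).
gcd(22,55) = 11
lcm(22,55) = 22*55/gcd = 1210/11 = 110


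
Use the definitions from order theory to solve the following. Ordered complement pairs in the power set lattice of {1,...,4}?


Complement pair (a,b): a meet b = bottom, a join b = top.
Here: A intersect B = {} and A union B = {1,...,4}.
Pairs found: ({},{1,2,3,4}), ({1},{2,3,4}), ({2},{1,3,4}), ({3},{1,2,4}), ... (12 more)
Total ordered pairs: 16


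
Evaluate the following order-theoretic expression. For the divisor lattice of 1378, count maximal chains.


A maximal chain goes from the minimum element to a maximal element via cover relations.
Counting all min-to-max paths in the cover graph.
Total maximal chains: 6


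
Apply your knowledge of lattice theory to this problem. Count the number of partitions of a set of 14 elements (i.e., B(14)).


B(n) = number of set partitions of an n-element set.
B(n) satisfies the recurrence: B(n+1) = sum_k C(n,k)*B(k).
B(14) = 190899322


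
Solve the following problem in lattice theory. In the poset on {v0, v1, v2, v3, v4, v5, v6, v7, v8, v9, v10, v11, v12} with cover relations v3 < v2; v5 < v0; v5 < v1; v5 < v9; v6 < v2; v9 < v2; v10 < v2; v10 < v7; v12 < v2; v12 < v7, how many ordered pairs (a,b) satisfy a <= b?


The order relation is {(a,b) : a <= b}, reflexive so it includes (a,a).
Examples: (v0,v0), (v1,v1), (v10,v10), (v10,v2), (v10,v7), ...
Total ordered pairs: 24


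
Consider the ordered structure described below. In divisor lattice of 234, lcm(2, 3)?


Join=lcm.
gcd(2,3)=1
lcm=6


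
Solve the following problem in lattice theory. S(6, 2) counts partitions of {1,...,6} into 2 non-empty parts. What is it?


S(n,k) = k*S(n-1,k) + S(n-1,k-1).
S(5,2) = 15, S(5,1) = 1
S(6,2) = 2*15 + 1 = 30 + 1
S(6,2) = 31


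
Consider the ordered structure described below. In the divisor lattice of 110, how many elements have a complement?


An element a is complemented if some b has a meet b = bottom, a join b = top.
a is complemented iff gcd(a, n/a)=1, i.e. a is a unitary divisor of 110.
Complemented elements: 1, 2, 5, 10, 11, 22, ... (2 more)
Count: 8


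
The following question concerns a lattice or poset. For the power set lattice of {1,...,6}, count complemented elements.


An element a is complemented if some b has a meet b = bottom, a join b = top.
every subset A has complement S\A, so all elements are complemented.
Complemented elements: {}, {1}, {2}, {3}, {4}, {5}, ... (58 more)
Count: 64


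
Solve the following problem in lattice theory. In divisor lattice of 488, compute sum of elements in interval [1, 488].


Interval [1,488] in divisors of 488: [1, 2, 4, 8, 61, 122, 244, 488]
Sum = 930


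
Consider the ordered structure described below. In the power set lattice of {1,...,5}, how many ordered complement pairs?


Complement pair (a,b): a meet b = bottom, a join b = top.
Here: A intersect B = {} and A union B = {1,...,5}.
Pairs found: ({},{1,2,3,4,5}), ({1},{2,3,4,5}), ({2},{1,3,4,5}), ({3},{1,2,4,5}), ... (28 more)
Total ordered pairs: 32


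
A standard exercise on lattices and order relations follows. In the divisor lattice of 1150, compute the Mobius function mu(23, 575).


In a divisor lattice, mu(a,b) = mu(b/a) where mu is the classical Mobius function.
b/a = 575/23 = 25
Prime factorization of 25: primes [5]
25 is not squarefree, so mu(25) = 0


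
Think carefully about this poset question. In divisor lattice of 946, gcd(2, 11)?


Meet=gcd.
gcd(2,11)=1


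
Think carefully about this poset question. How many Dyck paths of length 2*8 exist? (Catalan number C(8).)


C(n) = C(2n, n) / (n+1).
C(16, 8) = 12870
C(8) = 12870 / 9 = 1430


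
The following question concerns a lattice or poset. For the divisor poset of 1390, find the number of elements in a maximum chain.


A chain is a totally ordered subset; we count the number of elements in a maximum chain.
Compute, for each element x, the size of the longest chain ending at x:
  1: 1
  2: 2
  5: 2
  139: 2
  10: 3
  278: 3
  ...
A maximum chain: 1 < 2 < 10 < 1390
Number of elements in the longest chain: 4


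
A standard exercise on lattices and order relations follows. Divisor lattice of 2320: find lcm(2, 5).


In a divisor lattice, join = lcm (least common multiple).
gcd(2,5) = 1
lcm(2,5) = 2*5/gcd = 10/1 = 10


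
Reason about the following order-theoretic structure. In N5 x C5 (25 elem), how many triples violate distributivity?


Distributive law: a ^ (b v c) = (a ^ b) v (a ^ c).
Check all 25^3 = 15625 ordered triples (a,b,c).
  e.g. a=(b,0), b=(a,0), c=(c,0): lhs=(b,0) != rhs=(a,0)
  e.g. a=(b,0), b=(a,0), c=(c,1): lhs=(b,0) != rhs=(a,0)
Total violating triples: 250


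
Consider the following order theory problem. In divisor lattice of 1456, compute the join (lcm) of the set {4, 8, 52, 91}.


In a divisor lattice, join = lcm (least common multiple).
Compute lcm iteratively: start with first element, then lcm(current, next).
Elements: [4, 8, 52, 91]
lcm(4,8) = 8
lcm(8,52) = 104
lcm(104,91) = 728
Final lcm = 728


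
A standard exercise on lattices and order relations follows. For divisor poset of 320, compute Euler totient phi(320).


phi(n) = n * prod_{p|n} (1 - 1/p).
Prime divisors of 320: [2, 5]
phi(320) = 320 * (1 - 1/2) * (1 - 1/5)
phi(320) = 128


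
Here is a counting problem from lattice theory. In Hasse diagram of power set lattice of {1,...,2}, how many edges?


A cover relation a -< b holds when a < b with no c strictly between.
Cover relations:
  {} -< {1}
  {} -< {2}
  {1} -< {1,2}
  {2} -< {1,2}
Total: 4


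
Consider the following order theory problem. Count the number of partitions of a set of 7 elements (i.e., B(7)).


B(n) = number of set partitions of an n-element set.
B(n) satisfies the recurrence: B(n+1) = sum_k C(n,k)*B(k).
B(7) = 877


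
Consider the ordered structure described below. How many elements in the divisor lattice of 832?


Divisors of 832: [1, 2, 4, 8, 13, 16, 26, 32, 52, 64, 104, 208, 416, 832]
Count: 14


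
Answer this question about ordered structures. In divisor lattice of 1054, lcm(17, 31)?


Join=lcm.
gcd(17,31)=1
lcm=527


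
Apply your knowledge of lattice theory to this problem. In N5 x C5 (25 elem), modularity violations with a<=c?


Modular law: if a <= c then a v (b ^ c) = (a v b) ^ c.
Check all triples (a,b,c) with a <= c among 25 elements.
  e.g. a=(a,0), b=(c,0), c=(b,0): lhs=(a,0) != rhs=(b,0)
  e.g. a=(a,0), b=(c,1), c=(b,0): lhs=(a,0) != rhs=(b,0)
Total violating triples: 75


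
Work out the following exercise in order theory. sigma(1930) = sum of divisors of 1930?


sigma(n) = sum of divisors.
Divisors of 1930: [1, 2, 5, 10, 193, 386, 965, 1930]
Sum = 3492


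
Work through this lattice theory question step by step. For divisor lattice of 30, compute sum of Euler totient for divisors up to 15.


Divisors of 30 up to 15: [1, 2, 3, 5, 6, 10, 15]
phi values: [1, 1, 2, 4, 2, 4, 8]
Sum = 22


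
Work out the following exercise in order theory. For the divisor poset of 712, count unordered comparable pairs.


A comparable pair {a,b} has a < b or b < a in the order.
Count unordered pairs where one element is strictly below the other.
Examples: {1,2}, {1,4}, {1,8}, {1,89}, ...
Total comparable pairs: 22


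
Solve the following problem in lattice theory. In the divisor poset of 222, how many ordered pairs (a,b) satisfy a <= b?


The order relation is {(a,b) : a <= b}, reflexive so it includes (a,a).
Examples: (1,1), (1,111), (1,2), (1,222), (1,3), ...
Total ordered pairs: 27


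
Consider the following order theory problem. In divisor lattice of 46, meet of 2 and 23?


In a divisor lattice, meet = gcd (greatest common divisor).
By Euclidean algorithm or factoring: gcd(2,23) = 1


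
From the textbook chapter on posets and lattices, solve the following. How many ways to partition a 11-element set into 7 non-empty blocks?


S(n,k) = k*S(n-1,k) + S(n-1,k-1).
S(10,7) = 5880, S(10,6) = 22827
S(11,7) = 7*5880 + 22827 = 41160 + 22827
S(11,7) = 63987


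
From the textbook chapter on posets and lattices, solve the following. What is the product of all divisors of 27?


Divisors of 27: [1, 3, 9, 27]
Product = n^(d(n)/2) = 27^(4/2)
Product = 729


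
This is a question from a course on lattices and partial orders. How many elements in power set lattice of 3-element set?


Power set = 2^n.
2^3 = 8


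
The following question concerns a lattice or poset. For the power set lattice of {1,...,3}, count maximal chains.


A maximal chain goes from the minimum element to a maximal element via cover relations.
Counting all min-to-max paths in the cover graph.
Total maximal chains: 6


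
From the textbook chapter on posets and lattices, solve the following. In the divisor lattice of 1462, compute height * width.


Height = length of longest chain minus 1; width = size of largest antichain.
A maximum chain: 1 | 43 | 731 | 1462  (height 3).
A maximum antichain: {2, 17, 43}  (width 3).
Product = 3 * 3 = 9


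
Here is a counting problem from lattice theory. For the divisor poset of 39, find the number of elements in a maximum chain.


A chain is a totally ordered subset; we count the number of elements in a maximum chain.
Compute, for each element x, the size of the longest chain ending at x:
  1: 1
  3: 2
  13: 2
  39: 3
A maximum chain: 1 < 3 < 39
Number of elements in the longest chain: 3


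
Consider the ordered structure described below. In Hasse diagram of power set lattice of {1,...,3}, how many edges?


A cover relation a -< b holds when a < b with no c strictly between.
Cover relations:
  {} -< {1}
  {} -< {2}
  {} -< {3}
  {1} -< {1,2}
  {1} -< {1,3}
  {2} -< {1,2}
  {2} -< {2,3}
  {3} -< {1,3}
  ...4 more
Total: 12


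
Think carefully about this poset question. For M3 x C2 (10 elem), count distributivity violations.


Distributive law: a ^ (b v c) = (a ^ b) v (a ^ c).
Check all 10^3 = 1000 ordered triples (a,b,c).
  e.g. a=(a1,0), b=(a2,0), c=(a3,0): lhs=(a1,0) != rhs=(0,0)
  e.g. a=(a1,0), b=(a2,0), c=(a3,1): lhs=(a1,0) != rhs=(0,0)
Total violating triples: 48


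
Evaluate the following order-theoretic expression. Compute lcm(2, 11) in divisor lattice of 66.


In a divisor lattice, join = lcm (least common multiple).
gcd(2,11) = 1
lcm(2,11) = 2*11/gcd = 22/1 = 22


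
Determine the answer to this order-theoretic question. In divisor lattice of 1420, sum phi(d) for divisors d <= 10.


Divisors of 1420 up to 10: [1, 2, 4, 5, 10]
phi values: [1, 1, 2, 4, 4]
Sum = 12


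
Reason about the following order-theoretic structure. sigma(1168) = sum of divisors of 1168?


sigma(n) = sum of divisors.
Divisors of 1168: [1, 2, 4, 8, 16, 73, 146, 292, 584, 1168]
Sum = 2294


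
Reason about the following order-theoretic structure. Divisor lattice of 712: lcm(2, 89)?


Join=lcm.
gcd(2,89)=1
lcm=178


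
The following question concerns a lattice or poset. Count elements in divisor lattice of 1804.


Divisors of 1804: [1, 2, 4, 11, 22, 41, 44, 82, 164, 451, 902, 1804]
Count: 12


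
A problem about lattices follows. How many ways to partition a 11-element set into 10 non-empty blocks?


S(n,k) = k*S(n-1,k) + S(n-1,k-1).
S(10,10) = 1, S(10,9) = 45
S(11,10) = 10*1 + 45 = 10 + 45
S(11,10) = 55


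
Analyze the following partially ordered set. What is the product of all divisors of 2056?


Divisors of 2056: [1, 2, 4, 8, 257, 514, 1028, 2056]
Product = n^(d(n)/2) = 2056^(8/2)
Product = 17868678762496


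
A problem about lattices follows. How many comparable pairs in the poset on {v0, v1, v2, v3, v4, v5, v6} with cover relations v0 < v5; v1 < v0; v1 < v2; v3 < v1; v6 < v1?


A comparable pair {a,b} has a < b or b < a in the order.
Count unordered pairs where one element is strictly below the other.
Examples: {v0,v1}, {v0,v3}, {v0,v5}, {v0,v6}, ...
Total comparable pairs: 12


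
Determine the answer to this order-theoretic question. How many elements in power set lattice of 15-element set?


Power set = 2^n.
2^15 = 32768


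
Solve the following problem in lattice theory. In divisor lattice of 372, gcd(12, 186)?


Meet=gcd.
gcd(12,186)=6


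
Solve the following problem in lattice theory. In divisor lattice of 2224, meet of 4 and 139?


In a divisor lattice, meet = gcd (greatest common divisor).
By Euclidean algorithm or factoring: gcd(4,139) = 1


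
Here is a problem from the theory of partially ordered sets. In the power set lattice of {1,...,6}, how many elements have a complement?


An element a is complemented if some b has a meet b = bottom, a join b = top.
every subset A has complement S\A, so all elements are complemented.
Complemented elements: {}, {1}, {2}, {3}, {4}, {5}, ... (58 more)
Count: 64


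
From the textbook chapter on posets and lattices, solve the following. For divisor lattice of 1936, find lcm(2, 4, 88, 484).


In a divisor lattice, join = lcm (least common multiple).
Compute lcm iteratively: start with first element, then lcm(current, next).
Elements: [2, 4, 88, 484]
lcm(2,4) = 4
lcm(4,88) = 88
lcm(88,484) = 968
Final lcm = 968


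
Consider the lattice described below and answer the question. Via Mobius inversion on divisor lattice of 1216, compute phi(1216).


phi(n) = n * prod_{p|n} (1 - 1/p).
Prime divisors of 1216: [2, 19]
phi(1216) = 1216 * (1 - 1/2) * (1 - 1/19)
phi(1216) = 576


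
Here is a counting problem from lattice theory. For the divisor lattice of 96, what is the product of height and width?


Height = length of longest chain minus 1; width = size of largest antichain.
A maximum chain: 1 | 3 | 6 | 12 | 24 | 48 | 96  (height 6).
A maximum antichain: {2, 3}  (width 2).
Product = 6 * 2 = 12


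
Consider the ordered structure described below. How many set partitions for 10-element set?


B(n) = number of set partitions of an n-element set.
B(n) satisfies the recurrence: B(n+1) = sum_k C(n,k)*B(k).
B(10) = 115975


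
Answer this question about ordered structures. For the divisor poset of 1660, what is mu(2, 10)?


In a divisor lattice, mu(a,b) = mu(b/a) where mu is the classical Mobius function.
b/a = 10/2 = 5
Prime factorization of 5: primes [5]
5 is squarefree with 1 prime factor(s), so mu(5) = (-1)^1 = -1


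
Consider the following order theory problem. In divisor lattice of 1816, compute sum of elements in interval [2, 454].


Interval [2,454] in divisors of 1816: [2, 454]
Sum = 456


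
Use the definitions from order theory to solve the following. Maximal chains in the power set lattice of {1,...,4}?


A maximal chain goes from the minimum element to a maximal element via cover relations.
Counting all min-to-max paths in the cover graph.
Total maximal chains: 24


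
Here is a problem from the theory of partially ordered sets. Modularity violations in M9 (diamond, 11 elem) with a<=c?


Modular law: if a <= c then a v (b ^ c) = (a v b) ^ c.
Check all triples (a,b,c) with a <= c among 11 elements.
This lattice is modular (diamonds M_m and their chain-products are modular).
Total violating triples: 0


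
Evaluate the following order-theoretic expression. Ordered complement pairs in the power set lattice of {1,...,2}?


Complement pair (a,b): a meet b = bottom, a join b = top.
Here: A intersect B = {} and A union B = {1,...,2}.
Pairs found: ({},{1,2}), ({1},{2}), ({2},{1}), ({1,2},{})
Total ordered pairs: 4


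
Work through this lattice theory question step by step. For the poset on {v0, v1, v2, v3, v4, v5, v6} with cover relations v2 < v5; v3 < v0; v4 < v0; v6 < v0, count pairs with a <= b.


The order relation is {(a,b) : a <= b}, reflexive so it includes (a,a).
Examples: (v0,v0), (v1,v1), (v2,v2), (v2,v5), (v3,v0), ...
Total ordered pairs: 11


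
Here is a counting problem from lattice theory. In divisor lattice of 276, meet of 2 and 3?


In a divisor lattice, meet = gcd (greatest common divisor).
By Euclidean algorithm or factoring: gcd(2,3) = 1


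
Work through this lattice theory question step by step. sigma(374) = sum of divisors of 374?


sigma(n) = sum of divisors.
Divisors of 374: [1, 2, 11, 17, 22, 34, 187, 374]
Sum = 648


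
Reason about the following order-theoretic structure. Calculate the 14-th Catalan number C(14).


C(n) = C(2n, n) / (n+1).
C(28, 14) = 40116600
C(14) = 40116600 / 15 = 2674440


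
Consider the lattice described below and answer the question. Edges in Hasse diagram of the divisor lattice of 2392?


A cover relation a -< b holds when a < b with no c strictly between.
Cover relations:
  1 -< 2
  1 -< 13
  1 -< 23
  2 -< 4
  2 -< 26
  2 -< 46
  4 -< 8
  4 -< 52
  ...20 more
Total: 28


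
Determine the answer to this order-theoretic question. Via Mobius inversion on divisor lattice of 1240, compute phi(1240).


phi(n) = n * prod_{p|n} (1 - 1/p).
Prime divisors of 1240: [2, 5, 31]
phi(1240) = 1240 * (1 - 1/2) * (1 - 1/5) * (1 - 1/31)
phi(1240) = 480


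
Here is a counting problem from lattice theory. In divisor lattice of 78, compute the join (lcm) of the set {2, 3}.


In a divisor lattice, join = lcm (least common multiple).
Compute lcm iteratively: start with first element, then lcm(current, next).
Elements: [2, 3]
lcm(2,3) = 6
Final lcm = 6


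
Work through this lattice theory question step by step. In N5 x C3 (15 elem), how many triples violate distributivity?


Distributive law: a ^ (b v c) = (a ^ b) v (a ^ c).
Check all 15^3 = 3375 ordered triples (a,b,c).
  e.g. a=(b,0), b=(a,0), c=(c,0): lhs=(b,0) != rhs=(a,0)
  e.g. a=(b,0), b=(a,0), c=(c,1): lhs=(b,0) != rhs=(a,0)
Total violating triples: 54


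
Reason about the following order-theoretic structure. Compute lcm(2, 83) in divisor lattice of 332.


In a divisor lattice, join = lcm (least common multiple).
gcd(2,83) = 1
lcm(2,83) = 2*83/gcd = 166/1 = 166


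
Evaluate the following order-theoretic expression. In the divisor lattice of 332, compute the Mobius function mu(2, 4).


In a divisor lattice, mu(a,b) = mu(b/a) where mu is the classical Mobius function.
b/a = 4/2 = 2
Prime factorization of 2: primes [2]
2 is squarefree with 1 prime factor(s), so mu(2) = (-1)^1 = -1


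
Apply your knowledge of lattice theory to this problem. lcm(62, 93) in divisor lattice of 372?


Join=lcm.
gcd(62,93)=31
lcm=186


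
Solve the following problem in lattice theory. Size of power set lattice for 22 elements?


Power set = 2^n.
2^22 = 4194304


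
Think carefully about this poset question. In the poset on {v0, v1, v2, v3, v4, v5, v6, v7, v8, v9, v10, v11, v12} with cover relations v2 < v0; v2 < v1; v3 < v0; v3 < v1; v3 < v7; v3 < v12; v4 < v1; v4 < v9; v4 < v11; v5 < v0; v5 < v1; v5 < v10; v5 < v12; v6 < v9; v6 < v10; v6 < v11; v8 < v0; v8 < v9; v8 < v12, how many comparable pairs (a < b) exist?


A comparable pair {a,b} has a < b or b < a in the order.
Count unordered pairs where one element is strictly below the other.
Examples: {v0,v2}, {v0,v3}, {v0,v5}, {v0,v8}, ...
Total comparable pairs: 19


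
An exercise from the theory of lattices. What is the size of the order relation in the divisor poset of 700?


The order relation is {(a,b) : a <= b}, reflexive so it includes (a,a).
Examples: (1,1), (1,10), (1,100), (1,14), (1,140), ...
Total ordered pairs: 108


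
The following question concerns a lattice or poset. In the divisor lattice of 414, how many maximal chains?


A maximal chain goes from the minimum element to a maximal element via cover relations.
Counting all min-to-max paths in the cover graph.
Total maximal chains: 12


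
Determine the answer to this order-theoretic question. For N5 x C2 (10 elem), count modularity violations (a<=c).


Modular law: if a <= c then a v (b ^ c) = (a v b) ^ c.
Check all triples (a,b,c) with a <= c among 10 elements.
  e.g. a=(a,0), b=(c,0), c=(b,0): lhs=(a,0) != rhs=(b,0)
  e.g. a=(a,0), b=(c,1), c=(b,0): lhs=(a,0) != rhs=(b,0)
Total violating triples: 6


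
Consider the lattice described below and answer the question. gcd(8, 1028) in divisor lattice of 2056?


Meet=gcd.
gcd(8,1028)=4


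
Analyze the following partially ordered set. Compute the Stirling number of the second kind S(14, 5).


S(n,k) = k*S(n-1,k) + S(n-1,k-1).
S(13,5) = 7508501, S(13,4) = 2532530
S(14,5) = 5*7508501 + 2532530 = 37542505 + 2532530
S(14,5) = 40075035


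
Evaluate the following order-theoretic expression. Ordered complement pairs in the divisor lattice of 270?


Complement pair (a,b): a meet b = bottom, a join b = top.
Here: gcd(a,b)=1 and lcm(a,b)=270, i.e. a*b=270 with a,b coprime.
Pairs found: (1,270), (2,135), (5,54), (10,27), ... (4 more)
Total ordered pairs: 8


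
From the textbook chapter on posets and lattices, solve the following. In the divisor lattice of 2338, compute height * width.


Height = length of longest chain minus 1; width = size of largest antichain.
A maximum chain: 1 | 167 | 1169 | 2338  (height 3).
A maximum antichain: {2, 7, 167}  (width 3).
Product = 3 * 3 = 9


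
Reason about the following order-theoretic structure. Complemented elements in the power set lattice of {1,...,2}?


An element a is complemented if some b has a meet b = bottom, a join b = top.
every subset A has complement S\A, so all elements are complemented.
Complemented elements: {}, {1}, {2}, {1,2}
Count: 4


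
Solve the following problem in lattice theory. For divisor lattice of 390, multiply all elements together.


Divisors of 390: [1, 2, 3, 5, 6, 10, 13, 15, 26, 30, 39, 65, 78, 130, 195, 390]
Product = n^(d(n)/2) = 390^(16/2)
Product = 535200926048100000000


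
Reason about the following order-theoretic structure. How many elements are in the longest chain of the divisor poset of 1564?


A chain is a totally ordered subset; we count the number of elements in a maximum chain.
Compute, for each element x, the size of the longest chain ending at x:
  1: 1
  2: 2
  17: 2
  23: 2
  4: 3
  34: 3
  ...
A maximum chain: 1 < 2 < 4 < 68 < 1564
Number of elements in the longest chain: 5


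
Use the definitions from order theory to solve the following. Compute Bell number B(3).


B(n) = number of set partitions of an n-element set.
B(n) satisfies the recurrence: B(n+1) = sum_k C(n,k)*B(k).
B(3) = 5


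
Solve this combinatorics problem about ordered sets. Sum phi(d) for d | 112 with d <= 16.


Divisors of 112 up to 16: [1, 2, 4, 7, 8, 14, 16]
phi values: [1, 1, 2, 6, 4, 6, 8]
Sum = 28


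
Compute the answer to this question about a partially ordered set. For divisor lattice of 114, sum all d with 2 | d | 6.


Interval [2,6] in divisors of 114: [2, 6]
Sum = 8


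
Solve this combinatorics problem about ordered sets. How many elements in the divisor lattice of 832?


Divisors of 832: [1, 2, 4, 8, 13, 16, 26, 32, 52, 64, 104, 208, 416, 832]
Count: 14


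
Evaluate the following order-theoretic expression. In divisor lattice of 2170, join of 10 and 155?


In a divisor lattice, join = lcm (least common multiple).
gcd(10,155) = 5
lcm(10,155) = 10*155/gcd = 1550/5 = 310


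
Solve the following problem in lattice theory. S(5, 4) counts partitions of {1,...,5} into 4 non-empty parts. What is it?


S(n,k) = k*S(n-1,k) + S(n-1,k-1).
S(4,4) = 1, S(4,3) = 6
S(5,4) = 4*1 + 6 = 4 + 6
S(5,4) = 10


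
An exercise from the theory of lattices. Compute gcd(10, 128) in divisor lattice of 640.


In a divisor lattice, meet = gcd (greatest common divisor).
By Euclidean algorithm or factoring: gcd(10,128) = 2


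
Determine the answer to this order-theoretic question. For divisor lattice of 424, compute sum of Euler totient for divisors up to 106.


Divisors of 424 up to 106: [1, 2, 4, 8, 53, 106]
phi values: [1, 1, 2, 4, 52, 52]
Sum = 112


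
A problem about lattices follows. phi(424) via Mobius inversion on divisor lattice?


phi(n) = n * prod_{p|n} (1 - 1/p).
Prime divisors of 424: [2, 53]
phi(424) = 424 * (1 - 1/2) * (1 - 1/53)
phi(424) = 208


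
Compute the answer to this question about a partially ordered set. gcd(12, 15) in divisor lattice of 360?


Meet=gcd.
gcd(12,15)=3


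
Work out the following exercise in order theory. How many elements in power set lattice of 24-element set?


Power set = 2^n.
2^24 = 16777216


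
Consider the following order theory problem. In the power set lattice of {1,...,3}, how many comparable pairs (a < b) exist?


A comparable pair {a,b} has a < b or b < a in the order.
Count unordered pairs where one element is strictly below the other.
Examples: {{},{1}}, {{},{2}}, {{},{3}}, {{},{1,2}}, ...
Total comparable pairs: 19


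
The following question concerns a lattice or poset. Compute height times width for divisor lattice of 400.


Height = length of longest chain minus 1; width = size of largest antichain.
A maximum chain: 1 | 5 | 25 | 50 | 100 | 200 | 400  (height 6).
A maximum antichain: {4, 10, 25}  (width 3).
Product = 6 * 3 = 18


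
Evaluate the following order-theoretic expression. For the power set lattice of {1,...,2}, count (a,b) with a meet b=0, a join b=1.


Complement pair (a,b): a meet b = bottom, a join b = top.
Here: A intersect B = {} and A union B = {1,...,2}.
Pairs found: ({},{1,2}), ({1},{2}), ({2},{1}), ({1,2},{})
Total ordered pairs: 4


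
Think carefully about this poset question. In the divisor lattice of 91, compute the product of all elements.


Divisors of 91: [1, 7, 13, 91]
Product = n^(d(n)/2) = 91^(4/2)
Product = 8281


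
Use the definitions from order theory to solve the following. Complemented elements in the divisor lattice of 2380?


An element a is complemented if some b has a meet b = bottom, a join b = top.
a is complemented iff gcd(a, n/a)=1, i.e. a is a unitary divisor of 2380.
Complemented elements: 1, 4, 5, 7, 17, 20, ... (10 more)
Count: 16


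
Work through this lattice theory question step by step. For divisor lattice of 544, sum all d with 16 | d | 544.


Interval [16,544] in divisors of 544: [16, 32, 272, 544]
Sum = 864


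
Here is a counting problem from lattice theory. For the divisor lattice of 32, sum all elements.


sigma(n) = sum of divisors.
Divisors of 32: [1, 2, 4, 8, 16, 32]
Sum = 63


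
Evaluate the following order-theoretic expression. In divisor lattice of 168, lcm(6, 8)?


Join=lcm.
gcd(6,8)=2
lcm=24


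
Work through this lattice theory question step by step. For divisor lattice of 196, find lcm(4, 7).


In a divisor lattice, join = lcm (least common multiple).
Compute lcm iteratively: start with first element, then lcm(current, next).
Elements: [4, 7]
lcm(4,7) = 28
Final lcm = 28


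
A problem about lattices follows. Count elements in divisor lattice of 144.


Divisors of 144: [1, 2, 3, 4, 6, 8, 9, 12, 16, 18, 24, 36, 48, 72, 144]
Count: 15


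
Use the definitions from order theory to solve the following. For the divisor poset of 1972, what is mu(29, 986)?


In a divisor lattice, mu(a,b) = mu(b/a) where mu is the classical Mobius function.
b/a = 986/29 = 34
Prime factorization of 34: primes [2, 17]
34 is squarefree with 2 prime factor(s), so mu(34) = (-1)^2 = 1


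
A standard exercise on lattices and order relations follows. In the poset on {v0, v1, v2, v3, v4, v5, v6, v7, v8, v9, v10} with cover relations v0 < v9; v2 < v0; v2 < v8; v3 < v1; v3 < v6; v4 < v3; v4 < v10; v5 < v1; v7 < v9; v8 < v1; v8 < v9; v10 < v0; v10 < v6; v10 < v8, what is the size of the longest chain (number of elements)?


A chain is a totally ordered subset; we count the number of elements in a maximum chain.
Compute, for each element x, the size of the longest chain ending at x:
  v2: 1
  v4: 1
  v5: 1
  v7: 1
  v3: 2
  v10: 2
  ...
A maximum chain: v4 < v10 < v8 < v1
Number of elements in the longest chain: 4


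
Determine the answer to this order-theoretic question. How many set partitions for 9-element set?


B(n) = number of set partitions of an n-element set.
B(n) satisfies the recurrence: B(n+1) = sum_k C(n,k)*B(k).
B(9) = 21147


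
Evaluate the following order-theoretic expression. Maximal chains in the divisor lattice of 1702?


A maximal chain goes from the minimum element to a maximal element via cover relations.
Counting all min-to-max paths in the cover graph.
Total maximal chains: 6


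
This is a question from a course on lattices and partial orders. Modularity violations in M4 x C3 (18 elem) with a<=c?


Modular law: if a <= c then a v (b ^ c) = (a v b) ^ c.
Check all triples (a,b,c) with a <= c among 18 elements.
This lattice is modular (diamonds M_m and their chain-products are modular).
Total violating triples: 0


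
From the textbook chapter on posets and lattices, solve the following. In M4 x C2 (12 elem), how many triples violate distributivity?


Distributive law: a ^ (b v c) = (a ^ b) v (a ^ c).
Check all 12^3 = 1728 ordered triples (a,b,c).
  e.g. a=(a1,0), b=(a2,0), c=(a3,0): lhs=(a1,0) != rhs=(0,0)
  e.g. a=(a1,0), b=(a2,0), c=(a3,1): lhs=(a1,0) != rhs=(0,0)
Total violating triples: 192


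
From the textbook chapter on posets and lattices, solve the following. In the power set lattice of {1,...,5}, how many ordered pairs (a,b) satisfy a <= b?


The order relation is {(a,b) : a <= b}, reflexive so it includes (a,a).
Examples: ({},{}), ({},{1,2}), ({},{1,2,3}), ({},{1,2,3,4}), ({},{1,2,3,4,5}), ...
Total ordered pairs: 243


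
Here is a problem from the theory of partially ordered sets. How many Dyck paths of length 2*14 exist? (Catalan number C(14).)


C(n) = C(2n, n) / (n+1).
C(28, 14) = 40116600
C(14) = 40116600 / 15 = 2674440


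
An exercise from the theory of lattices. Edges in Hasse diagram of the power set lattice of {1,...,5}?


A cover relation a -< b holds when a < b with no c strictly between.
Cover relations:
  {} -< {1}
  {} -< {2}
  {} -< {3}
  {} -< {4}
  {} -< {5}
  {1} -< {1,2}
  {1} -< {1,3}
  {1} -< {1,4}
  ...72 more
Total: 80


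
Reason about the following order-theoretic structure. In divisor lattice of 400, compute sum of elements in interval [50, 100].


Interval [50,100] in divisors of 400: [50, 100]
Sum = 150


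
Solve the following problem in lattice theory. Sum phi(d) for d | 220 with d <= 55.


Divisors of 220 up to 55: [1, 2, 4, 5, 10, 11, 20, 22, 44, 55]
phi values: [1, 1, 2, 4, 4, 10, 8, 10, 20, 40]
Sum = 100


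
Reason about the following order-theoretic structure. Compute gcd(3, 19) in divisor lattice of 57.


In a divisor lattice, meet = gcd (greatest common divisor).
By Euclidean algorithm or factoring: gcd(3,19) = 1


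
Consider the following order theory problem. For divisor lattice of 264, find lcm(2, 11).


In a divisor lattice, join = lcm (least common multiple).
Compute lcm iteratively: start with first element, then lcm(current, next).
Elements: [2, 11]
lcm(2,11) = 22
Final lcm = 22


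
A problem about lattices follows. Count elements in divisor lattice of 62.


Divisors of 62: [1, 2, 31, 62]
Count: 4


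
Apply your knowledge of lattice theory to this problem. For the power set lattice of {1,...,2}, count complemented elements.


An element a is complemented if some b has a meet b = bottom, a join b = top.
every subset A has complement S\A, so all elements are complemented.
Complemented elements: {}, {1}, {2}, {1,2}
Count: 4


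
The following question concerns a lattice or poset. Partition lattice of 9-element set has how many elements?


B(n) = number of set partitions of an n-element set.
B(n) satisfies the recurrence: B(n+1) = sum_k C(n,k)*B(k).
B(9) = 21147


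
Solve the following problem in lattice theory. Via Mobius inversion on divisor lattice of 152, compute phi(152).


phi(n) = n * prod_{p|n} (1 - 1/p).
Prime divisors of 152: [2, 19]
phi(152) = 152 * (1 - 1/2) * (1 - 1/19)
phi(152) = 72


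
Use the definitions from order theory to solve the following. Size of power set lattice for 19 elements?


Power set = 2^n.
2^19 = 524288


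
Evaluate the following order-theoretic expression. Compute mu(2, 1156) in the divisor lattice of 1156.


In a divisor lattice, mu(a,b) = mu(b/a) where mu is the classical Mobius function.
b/a = 1156/2 = 578
Prime factorization of 578: primes [2, 17]
578 is not squarefree, so mu(578) = 0


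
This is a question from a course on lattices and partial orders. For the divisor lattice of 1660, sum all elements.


sigma(n) = sum of divisors.
Divisors of 1660: [1, 2, 4, 5, 10, 20, 83, 166, 332, 415, 830, 1660]
Sum = 3528


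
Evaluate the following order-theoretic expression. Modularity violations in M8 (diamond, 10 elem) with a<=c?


Modular law: if a <= c then a v (b ^ c) = (a v b) ^ c.
Check all triples (a,b,c) with a <= c among 10 elements.
This lattice is modular (diamonds M_m and their chain-products are modular).
Total violating triples: 0


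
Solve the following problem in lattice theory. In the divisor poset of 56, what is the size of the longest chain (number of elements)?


A chain is a totally ordered subset; we count the number of elements in a maximum chain.
Compute, for each element x, the size of the longest chain ending at x:
  1: 1
  2: 2
  7: 2
  4: 3
  8: 4
  14: 3
  ...
A maximum chain: 1 < 2 < 4 < 8 < 56
Number of elements in the longest chain: 5


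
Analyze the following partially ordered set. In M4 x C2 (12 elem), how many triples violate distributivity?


Distributive law: a ^ (b v c) = (a ^ b) v (a ^ c).
Check all 12^3 = 1728 ordered triples (a,b,c).
  e.g. a=(a1,0), b=(a2,0), c=(a3,0): lhs=(a1,0) != rhs=(0,0)
  e.g. a=(a1,0), b=(a2,0), c=(a3,1): lhs=(a1,0) != rhs=(0,0)
Total violating triples: 192


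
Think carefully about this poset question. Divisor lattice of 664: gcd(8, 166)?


Meet=gcd.
gcd(8,166)=2


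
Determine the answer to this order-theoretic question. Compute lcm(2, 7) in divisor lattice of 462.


In a divisor lattice, join = lcm (least common multiple).
gcd(2,7) = 1
lcm(2,7) = 2*7/gcd = 14/1 = 14


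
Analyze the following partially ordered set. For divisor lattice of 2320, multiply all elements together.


Divisors of 2320: [1, 2, 4, 5, 8, 10, 16, 20, 29, 40, 58, 80, 116, 145, 232, 290, 464, 580, 1160, 2320]
Product = n^(d(n)/2) = 2320^(20/2)
Product = 4517309520537513613066240000000000


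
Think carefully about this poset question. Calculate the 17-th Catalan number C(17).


C(n) = C(2n, n) / (n+1).
C(34, 17) = 2333606220
C(17) = 2333606220 / 18 = 129644790


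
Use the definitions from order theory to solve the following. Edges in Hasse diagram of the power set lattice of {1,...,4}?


A cover relation a -< b holds when a < b with no c strictly between.
Cover relations:
  {} -< {1}
  {} -< {2}
  {} -< {3}
  {} -< {4}
  {1} -< {1,2}
  {1} -< {1,3}
  {1} -< {1,4}
  {2} -< {1,2}
  ...24 more
Total: 32


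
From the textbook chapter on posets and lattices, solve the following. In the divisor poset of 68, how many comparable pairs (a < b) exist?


A comparable pair {a,b} has a < b or b < a in the order.
Count unordered pairs where one element is strictly below the other.
Examples: {1,2}, {1,4}, {1,17}, {1,34}, ...
Total comparable pairs: 12


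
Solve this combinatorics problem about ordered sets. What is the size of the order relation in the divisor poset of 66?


The order relation is {(a,b) : a <= b}, reflexive so it includes (a,a).
Examples: (1,1), (1,11), (1,2), (1,22), (1,3), ...
Total ordered pairs: 27


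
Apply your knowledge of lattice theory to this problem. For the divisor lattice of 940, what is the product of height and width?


Height = length of longest chain minus 1; width = size of largest antichain.
A maximum chain: 1 | 47 | 235 | 470 | 940  (height 4).
A maximum antichain: {4, 10, 94, 235}  (width 4).
Product = 4 * 4 = 16


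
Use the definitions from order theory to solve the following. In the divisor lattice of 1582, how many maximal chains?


A maximal chain goes from the minimum element to a maximal element via cover relations.
Counting all min-to-max paths in the cover graph.
Total maximal chains: 6


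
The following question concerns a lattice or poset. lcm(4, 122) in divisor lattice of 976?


Join=lcm.
gcd(4,122)=2
lcm=244


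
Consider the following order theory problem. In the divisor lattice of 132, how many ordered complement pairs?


Complement pair (a,b): a meet b = bottom, a join b = top.
Here: gcd(a,b)=1 and lcm(a,b)=132, i.e. a*b=132 with a,b coprime.
Pairs found: (1,132), (3,44), (4,33), (11,12), ... (4 more)
Total ordered pairs: 8


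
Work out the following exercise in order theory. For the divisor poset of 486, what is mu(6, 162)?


In a divisor lattice, mu(a,b) = mu(b/a) where mu is the classical Mobius function.
b/a = 162/6 = 27
Prime factorization of 27: primes [3]
27 is not squarefree, so mu(27) = 0


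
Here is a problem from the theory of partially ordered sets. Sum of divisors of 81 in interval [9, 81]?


Interval [9,81] in divisors of 81: [9, 27, 81]
Sum = 117


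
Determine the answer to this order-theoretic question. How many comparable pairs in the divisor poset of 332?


A comparable pair {a,b} has a < b or b < a in the order.
Count unordered pairs where one element is strictly below the other.
Examples: {1,2}, {1,4}, {1,83}, {1,166}, ...
Total comparable pairs: 12


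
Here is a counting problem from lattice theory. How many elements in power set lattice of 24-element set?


Power set = 2^n.
2^24 = 16777216


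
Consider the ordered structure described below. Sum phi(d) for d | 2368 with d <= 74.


Divisors of 2368 up to 74: [1, 2, 4, 8, 16, 32, 37, 64, 74]
phi values: [1, 1, 2, 4, 8, 16, 36, 32, 36]
Sum = 136


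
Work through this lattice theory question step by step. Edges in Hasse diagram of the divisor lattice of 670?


A cover relation a -< b holds when a < b with no c strictly between.
Cover relations:
  1 -< 2
  1 -< 5
  1 -< 67
  2 -< 10
  2 -< 134
  5 -< 10
  5 -< 335
  10 -< 670
  ...4 more
Total: 12


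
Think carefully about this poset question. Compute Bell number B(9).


B(n) = number of set partitions of an n-element set.
B(n) satisfies the recurrence: B(n+1) = sum_k C(n,k)*B(k).
B(9) = 21147


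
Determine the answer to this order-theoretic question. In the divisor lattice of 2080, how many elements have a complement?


An element a is complemented if some b has a meet b = bottom, a join b = top.
a is complemented iff gcd(a, n/a)=1, i.e. a is a unitary divisor of 2080.
Complemented elements: 1, 5, 13, 32, 65, 160, ... (2 more)
Count: 8


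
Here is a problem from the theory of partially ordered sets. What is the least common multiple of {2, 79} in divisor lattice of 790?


In a divisor lattice, join = lcm (least common multiple).
Compute lcm iteratively: start with first element, then lcm(current, next).
Elements: [2, 79]
lcm(2,79) = 158
Final lcm = 158


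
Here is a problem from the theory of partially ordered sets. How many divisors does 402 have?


Divisors of 402: [1, 2, 3, 6, 67, 134, 201, 402]
Count: 8


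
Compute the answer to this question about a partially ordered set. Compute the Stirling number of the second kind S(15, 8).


S(n,k) = k*S(n-1,k) + S(n-1,k-1).
S(14,8) = 20912320, S(14,7) = 49329280
S(15,8) = 8*20912320 + 49329280 = 167298560 + 49329280
S(15,8) = 216627840


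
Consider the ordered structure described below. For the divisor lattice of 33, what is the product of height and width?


Height = length of longest chain minus 1; width = size of largest antichain.
A maximum chain: 1 | 11 | 33  (height 2).
A maximum antichain: {3, 11}  (width 2).
Product = 2 * 2 = 4
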